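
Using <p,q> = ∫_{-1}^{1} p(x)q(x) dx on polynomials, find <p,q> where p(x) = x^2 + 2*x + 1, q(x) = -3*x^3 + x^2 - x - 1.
<p,q> = -16/3

Expand the product: p(x)·q(x) = -3*x^5 - 5*x^4 - 2*x^3 - 2*x^2 - 3*x - 1.
∫_{-1}^{1} of each monomial x^k gives [2/(k+1) if k even, 0 if k odd]. Integrating term-by-term (or equivalently evaluating the antiderivative F(x) = -x^6/2 - x^5 - x^4/2 - 2*x^3/3 - 3*x^2/2 - x at the endpoints):
  F(1) − F(−1) = -31/6 − (1/6) = -16/3.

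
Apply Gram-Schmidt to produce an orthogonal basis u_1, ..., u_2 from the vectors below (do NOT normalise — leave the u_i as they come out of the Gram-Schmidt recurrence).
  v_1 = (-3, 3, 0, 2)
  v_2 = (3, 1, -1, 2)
Orthogonal basis:
  u_1 = (-3, 3, 0, 2)
  u_2 = (30/11, 14/11, -1, 24/11)

Apply the Gram-Schmidt recurrence
  u_1 = v_1
  u_i = v_i − Σ_{j<i} ((v_i · u_j) / (u_j · u_j)) · u_j.

Step by step this gives:
  u_1 = (-3, 3, 0, 2)
  u_2 = (30/11, 14/11, -1, 24/11)

Orthogonality check:
  u_2 · u_1 = 0 (should be 0)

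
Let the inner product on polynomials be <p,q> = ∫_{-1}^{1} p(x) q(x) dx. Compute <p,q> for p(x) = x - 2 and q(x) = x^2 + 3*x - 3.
<p,q> = 38/3

Expand the product: p(x)·q(x) = x^3 + x^2 - 9*x + 6.
∫_{-1}^{1} of each monomial x^k gives [2/(k+1) if k even, 0 if k odd]. Integrating term-by-term (or equivalently evaluating the antiderivative F(x) = x^4/4 + x^3/3 - 9*x^2/2 + 6*x at the endpoints):
  F(1) − F(−1) = 25/12 − (-127/12) = 38/3.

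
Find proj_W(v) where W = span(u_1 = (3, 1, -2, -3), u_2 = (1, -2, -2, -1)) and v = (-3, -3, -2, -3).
proj_W(v) = (6/83, -257/83, -152/83, -6/83)

Set up U = [u_1 | ... | u_2] ∈ R^(4×2). The projector onto W = col(U) is P = U (U^T U)^(-1) U^T.
Compute U^T U =
  [23, 8]
  [8, 10],
and U^T v = (1, 10).
Solve U^T U · c = U^T v for the coefficients: c = (-35/83, 111/83). The projection is proj_W(v) = U c.
Check: (v - proj_W(v)) · u_1 = 0  (should be 0).
Check: (v - proj_W(v)) · u_2 = 0  (should be 0).
Result: proj_W(v) = (6/83, -257/83, -152/83, -6/83).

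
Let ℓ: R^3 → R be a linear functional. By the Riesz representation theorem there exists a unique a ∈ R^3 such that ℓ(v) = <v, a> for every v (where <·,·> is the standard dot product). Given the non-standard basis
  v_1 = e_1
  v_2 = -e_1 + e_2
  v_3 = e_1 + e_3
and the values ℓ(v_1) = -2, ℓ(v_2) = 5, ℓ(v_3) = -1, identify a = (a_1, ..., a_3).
a = (-2, 3, 1)

Write a = (a_1, ..., a_3) in the standard basis. For each basis vector v_i, ℓ(v_i) = <v_i, a> is a linear equation in the a_j's. Collect the n equations into a matrix system V a = ℓ, where row i of V is v_i (expressed in the standard basis). Since V is invertible (lower-triangular with 1s on the diagonal, up to permutation), solve by back-substitution:
  V =
[[1, 0, 0],
 [-1, 1, 0],
 [1, 0, 1]]
  V a = (-2, 5, -1)
Solving gives a = (-2, 3, 1).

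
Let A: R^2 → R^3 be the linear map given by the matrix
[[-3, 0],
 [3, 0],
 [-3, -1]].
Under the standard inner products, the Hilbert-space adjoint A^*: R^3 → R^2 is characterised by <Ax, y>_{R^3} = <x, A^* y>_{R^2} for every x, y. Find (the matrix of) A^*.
A^* = A^T =
[[-3, 3, -3],
 [0, 0, -1]]

For real matrices with standard dot products, the defining identity <Ax, y> = <x, A^* y> gives (Ax)^T y = x^T (A^*) y, i.e. x^T A^T y = x^T (A^*) y. Since this holds for all x, y, we must have A^* = A^T. Therefore
A^* =
[[-3, 3, -3],
 [0, 0, -1]].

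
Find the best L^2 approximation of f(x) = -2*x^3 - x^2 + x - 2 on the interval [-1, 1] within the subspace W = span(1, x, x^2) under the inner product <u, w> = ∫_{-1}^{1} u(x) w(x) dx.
g(x) = -x^2 - x/5 - 2

The best approximation g ∈ W is the orthogonal projection of f onto W. Writing g = a_0 + a_1 x + a_2 x^2, the coefficients solve the normal equations G · a = b where
  G_{ij} = <φ_i, φ_j> and b_i = <f, φ_i>, with φ_0 = 1, φ_1 = x, φ_2 = x^2.
G =
  [2, 0, 2/3]
  [0, 2/3, 0]
  [2/3, 0, 2/5],
b = (-14/3, -2/15, -26/15).
Solving gives a_0 = -2, a_1 = -1/5, a_2 = -1, so
  g(x) = -x^2 - x/5 - 2.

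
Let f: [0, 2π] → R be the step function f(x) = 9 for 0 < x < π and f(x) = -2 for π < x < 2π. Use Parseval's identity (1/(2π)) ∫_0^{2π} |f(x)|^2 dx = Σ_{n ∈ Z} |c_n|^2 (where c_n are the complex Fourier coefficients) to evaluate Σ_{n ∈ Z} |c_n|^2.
Σ |c_n|^2 = 85/2

Parseval equates the L^2 energy of f (normalised by 1/(2π)) with the ℓ^2 sum of its Fourier coefficients: (1/(2π)) ∫_0^{2π} |f|^2 = Σ |c_n|^2.
Compute the left side: (1/(2π)) [∫_0^π 9^2 dx + ∫_π^{2π} (-2)^2 dx] = (1/(2π)) · (81π + 4π) = (81 + 4)/2 = 85/2.
So Σ_{n ∈ Z} |c_n|^2 = 85/2.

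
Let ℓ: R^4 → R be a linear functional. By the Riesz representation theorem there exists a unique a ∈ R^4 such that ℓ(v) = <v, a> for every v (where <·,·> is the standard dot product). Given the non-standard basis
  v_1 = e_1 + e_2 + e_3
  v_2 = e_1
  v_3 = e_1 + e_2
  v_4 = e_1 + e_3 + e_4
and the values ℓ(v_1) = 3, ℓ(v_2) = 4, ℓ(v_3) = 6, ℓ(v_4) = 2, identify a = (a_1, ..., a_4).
a = (4, 2, -3, 1)

Write a = (a_1, ..., a_4) in the standard basis. For each basis vector v_i, ℓ(v_i) = <v_i, a> is a linear equation in the a_j's. Collect the n equations into a matrix system V a = ℓ, where row i of V is v_i (expressed in the standard basis). Since V is invertible (lower-triangular with 1s on the diagonal, up to permutation), solve by back-substitution:
  V =
[[1, 1, 1, 0],
 [1, 0, 0, 0],
 [1, 1, 0, 0],
 [1, 0, 1, 1]]
  V a = (3, 4, 6, 2)
Solving gives a = (4, 2, -3, 1).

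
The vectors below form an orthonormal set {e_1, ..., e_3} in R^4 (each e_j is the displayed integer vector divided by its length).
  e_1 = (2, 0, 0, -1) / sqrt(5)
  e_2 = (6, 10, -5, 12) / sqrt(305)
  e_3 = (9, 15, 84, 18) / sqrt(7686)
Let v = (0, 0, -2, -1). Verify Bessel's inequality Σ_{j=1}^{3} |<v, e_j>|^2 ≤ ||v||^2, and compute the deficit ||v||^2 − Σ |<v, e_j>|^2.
Σ |<v, e_j>|^2 = 33/7; ||v||^2 = 5; deficit = 2/7

Write each e_j = u_j / sqrt(<u_j, u_j>) where u_j is the displayed integer vector. Then <v, e_j> = <v, u_j> / sqrt(<u_j, u_j>), so |<v, e_j>|^2 = <v, u_j>^2 / <u_j, u_j>.
Coefficients: <v, e_1> = 1/sqrt(5), <v, e_2> = -2/sqrt(305), <v, e_3> = -186/sqrt(7686).
Square and sum: Σ |<v, e_j>|^2 = 33/7.
Compute ||v||^2 = v·v = 5.
Deficit = 5 − 33/7 = 2/7 ≥ 0, confirming Bessel's inequality. (The deficit equals ||v − Σ <v,e_j> e_j||^2, the squared distance from v to span{e_j}.)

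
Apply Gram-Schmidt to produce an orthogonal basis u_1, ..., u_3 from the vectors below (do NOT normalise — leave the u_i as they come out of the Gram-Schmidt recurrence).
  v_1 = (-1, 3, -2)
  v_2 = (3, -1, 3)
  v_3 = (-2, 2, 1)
Orthogonal basis:
  u_1 = (-1, 3, -2)
  u_2 = (15/7, 11/7, 9/7)
  u_3 = (-98/61, 42/61, 112/61)

Apply the Gram-Schmidt recurrence
  u_1 = v_1
  u_i = v_i − Σ_{j<i} ((v_i · u_j) / (u_j · u_j)) · u_j.

Step by step this gives:
  u_1 = (-1, 3, -2)
  u_2 = (15/7, 11/7, 9/7)
  u_3 = (-98/61, 42/61, 112/61)

Orthogonality check:
  u_2 · u_1 = 0 (should be 0)
  u_3 · u_1 = 0 (should be 0)
  u_3 · u_2 = 0 (should be 0)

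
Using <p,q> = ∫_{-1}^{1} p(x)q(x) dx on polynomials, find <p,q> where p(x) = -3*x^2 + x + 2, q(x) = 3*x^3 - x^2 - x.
<p,q> = 2/5

Expand the product: p(x)·q(x) = -9*x^5 + 6*x^4 + 8*x^3 - 3*x^2 - 2*x.
∫_{-1}^{1} of each monomial x^k gives [2/(k+1) if k even, 0 if k odd]. Integrating term-by-term (or equivalently evaluating the antiderivative F(x) = -3*x^6/2 + 6*x^5/5 + 2*x^4 - x^3 - x^2 at the endpoints):
  F(1) − F(−1) = -3/10 − (-7/10) = 2/5.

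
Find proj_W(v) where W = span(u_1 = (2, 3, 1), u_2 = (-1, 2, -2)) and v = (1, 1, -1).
proj_W(v) = (13/61, 79/61, -19/61)

Set up U = [u_1 | ... | u_2] ∈ R^(3×2). The projector onto W = col(U) is P = U (U^T U)^(-1) U^T.
Compute U^T U =
  [14, 2]
  [2, 9],
and U^T v = (4, 3).
Solve U^T U · c = U^T v for the coefficients: c = (15/61, 17/61). The projection is proj_W(v) = U c.
Check: (v - proj_W(v)) · u_1 = 0  (should be 0).
Check: (v - proj_W(v)) · u_2 = 0  (should be 0).
Result: proj_W(v) = (13/61, 79/61, -19/61).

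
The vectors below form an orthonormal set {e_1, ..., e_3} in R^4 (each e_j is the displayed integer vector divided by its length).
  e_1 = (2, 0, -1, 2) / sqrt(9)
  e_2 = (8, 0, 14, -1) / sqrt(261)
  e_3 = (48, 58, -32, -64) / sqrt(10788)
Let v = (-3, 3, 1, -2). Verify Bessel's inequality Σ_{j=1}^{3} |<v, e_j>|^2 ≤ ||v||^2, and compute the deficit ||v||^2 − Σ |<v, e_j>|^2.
Σ |<v, e_j>|^2 = 470/31; ||v||^2 = 23; deficit = 243/31

Write each e_j = u_j / sqrt(<u_j, u_j>) where u_j is the displayed integer vector. Then <v, e_j> = <v, u_j> / sqrt(<u_j, u_j>), so |<v, e_j>|^2 = <v, u_j>^2 / <u_j, u_j>.
Coefficients: <v, e_1> = -11/sqrt(9), <v, e_2> = -8/sqrt(261), <v, e_3> = 126/sqrt(10788).
Square and sum: Σ |<v, e_j>|^2 = 470/31.
Compute ||v||^2 = v·v = 23.
Deficit = 23 − 470/31 = 243/31 ≥ 0, confirming Bessel's inequality. (The deficit equals ||v − Σ <v,e_j> e_j||^2, the squared distance from v to span{e_j}.)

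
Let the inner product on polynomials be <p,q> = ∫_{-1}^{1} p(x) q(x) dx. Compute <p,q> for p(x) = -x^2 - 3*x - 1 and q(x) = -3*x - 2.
<p,q> = 34/3

Expand the product: p(x)·q(x) = 3*x^3 + 11*x^2 + 9*x + 2.
∫_{-1}^{1} of each monomial x^k gives [2/(k+1) if k even, 0 if k odd]. Integrating term-by-term (or equivalently evaluating the antiderivative F(x) = 3*x^4/4 + 11*x^3/3 + 9*x^2/2 + 2*x at the endpoints):
  F(1) − F(−1) = 131/12 − (-5/12) = 34/3.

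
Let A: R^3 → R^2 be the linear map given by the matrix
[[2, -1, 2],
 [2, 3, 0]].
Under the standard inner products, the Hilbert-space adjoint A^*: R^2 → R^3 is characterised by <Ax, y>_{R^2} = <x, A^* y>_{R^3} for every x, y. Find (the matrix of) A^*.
A^* = A^T =
[[2, 2],
 [-1, 3],
 [2, 0]]

For real matrices with standard dot products, the defining identity <Ax, y> = <x, A^* y> gives (Ax)^T y = x^T (A^*) y, i.e. x^T A^T y = x^T (A^*) y. Since this holds for all x, y, we must have A^* = A^T. Therefore
A^* =
[[2, 2],
 [-1, 3],
 [2, 0]].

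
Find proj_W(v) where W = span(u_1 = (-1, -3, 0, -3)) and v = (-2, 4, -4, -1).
proj_W(v) = (7/19, 21/19, 0, 21/19)

Set up U = [u_1 | ... | u_1] ∈ R^(4×1). The projector onto W = col(U) is P = U (U^T U)^(-1) U^T.
Compute U^T U =
  [19],
and U^T v = (-7).
Solve U^T U · c = U^T v for the coefficients: c = (-7/19). The projection is proj_W(v) = U c.
Check: (v - proj_W(v)) · u_1 = 0  (should be 0).
Result: proj_W(v) = (7/19, 21/19, 0, 21/19).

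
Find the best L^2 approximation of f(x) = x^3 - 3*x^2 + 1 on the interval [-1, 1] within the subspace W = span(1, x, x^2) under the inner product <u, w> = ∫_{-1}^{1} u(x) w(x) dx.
g(x) = -3*x^2 + 3*x/5 + 1

The best approximation g ∈ W is the orthogonal projection of f onto W. Writing g = a_0 + a_1 x + a_2 x^2, the coefficients solve the normal equations G · a = b where
  G_{ij} = <φ_i, φ_j> and b_i = <f, φ_i>, with φ_0 = 1, φ_1 = x, φ_2 = x^2.
G =
  [2, 0, 2/3]
  [0, 2/3, 0]
  [2/3, 0, 2/5],
b = (0, 2/5, -8/15).
Solving gives a_0 = 1, a_1 = 3/5, a_2 = -3, so
  g(x) = -3*x^2 + 3*x/5 + 1.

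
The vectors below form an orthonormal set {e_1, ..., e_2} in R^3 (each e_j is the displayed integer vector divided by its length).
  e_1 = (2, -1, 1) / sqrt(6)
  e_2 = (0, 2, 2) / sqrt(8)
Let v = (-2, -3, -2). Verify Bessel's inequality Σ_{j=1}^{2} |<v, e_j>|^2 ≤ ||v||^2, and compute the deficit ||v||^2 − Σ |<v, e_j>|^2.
Σ |<v, e_j>|^2 = 14; ||v||^2 = 17; deficit = 3

Write each e_j = u_j / sqrt(<u_j, u_j>) where u_j is the displayed integer vector. Then <v, e_j> = <v, u_j> / sqrt(<u_j, u_j>), so |<v, e_j>|^2 = <v, u_j>^2 / <u_j, u_j>.
Coefficients: <v, e_1> = -3/sqrt(6), <v, e_2> = -10/sqrt(8).
Square and sum: Σ |<v, e_j>|^2 = 14.
Compute ||v||^2 = v·v = 17.
Deficit = 17 − 14 = 3 ≥ 0, confirming Bessel's inequality. (The deficit equals ||v − Σ <v,e_j> e_j||^2, the squared distance from v to span{e_j}.)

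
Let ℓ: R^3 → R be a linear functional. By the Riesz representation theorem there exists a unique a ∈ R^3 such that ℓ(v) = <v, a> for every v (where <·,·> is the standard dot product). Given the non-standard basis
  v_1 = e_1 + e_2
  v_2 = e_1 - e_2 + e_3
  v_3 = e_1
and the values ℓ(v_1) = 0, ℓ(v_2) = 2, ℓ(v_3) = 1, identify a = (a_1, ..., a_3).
a = (1, -1, 0)

Write a = (a_1, ..., a_3) in the standard basis. For each basis vector v_i, ℓ(v_i) = <v_i, a> is a linear equation in the a_j's. Collect the n equations into a matrix system V a = ℓ, where row i of V is v_i (expressed in the standard basis). Since V is invertible (lower-triangular with 1s on the diagonal, up to permutation), solve by back-substitution:
  V =
[[1, 1, 0],
 [1, -1, 1],
 [1, 0, 0]]
  V a = (0, 2, 1)
Solving gives a = (1, -1, 0).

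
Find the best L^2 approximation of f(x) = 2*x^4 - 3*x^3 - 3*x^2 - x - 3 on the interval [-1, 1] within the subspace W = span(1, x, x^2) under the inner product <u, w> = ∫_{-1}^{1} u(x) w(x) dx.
g(x) = -9*x^2/7 - 14*x/5 - 111/35

The best approximation g ∈ W is the orthogonal projection of f onto W. Writing g = a_0 + a_1 x + a_2 x^2, the coefficients solve the normal equations G · a = b where
  G_{ij} = <φ_i, φ_j> and b_i = <f, φ_i>, with φ_0 = 1, φ_1 = x, φ_2 = x^2.
G =
  [2, 0, 2/3]
  [0, 2/3, 0]
  [2/3, 0, 2/5],
b = (-36/5, -28/15, -92/35).
Solving gives a_0 = -111/35, a_1 = -14/5, a_2 = -9/7, so
  g(x) = -9*x^2/7 - 14*x/5 - 111/35.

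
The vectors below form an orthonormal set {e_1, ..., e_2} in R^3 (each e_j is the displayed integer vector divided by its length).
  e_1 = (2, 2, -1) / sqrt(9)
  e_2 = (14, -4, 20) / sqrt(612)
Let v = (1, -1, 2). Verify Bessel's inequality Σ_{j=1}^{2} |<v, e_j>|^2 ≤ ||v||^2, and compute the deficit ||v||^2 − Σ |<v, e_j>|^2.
Σ |<v, e_j>|^2 = 101/17; ||v||^2 = 6; deficit = 1/17

Write each e_j = u_j / sqrt(<u_j, u_j>) where u_j is the displayed integer vector. Then <v, e_j> = <v, u_j> / sqrt(<u_j, u_j>), so |<v, e_j>|^2 = <v, u_j>^2 / <u_j, u_j>.
Coefficients: <v, e_1> = -2/sqrt(9), <v, e_2> = 58/sqrt(612).
Square and sum: Σ |<v, e_j>|^2 = 101/17.
Compute ||v||^2 = v·v = 6.
Deficit = 6 − 101/17 = 1/17 ≥ 0, confirming Bessel's inequality. (The deficit equals ||v − Σ <v,e_j> e_j||^2, the squared distance from v to span{e_j}.)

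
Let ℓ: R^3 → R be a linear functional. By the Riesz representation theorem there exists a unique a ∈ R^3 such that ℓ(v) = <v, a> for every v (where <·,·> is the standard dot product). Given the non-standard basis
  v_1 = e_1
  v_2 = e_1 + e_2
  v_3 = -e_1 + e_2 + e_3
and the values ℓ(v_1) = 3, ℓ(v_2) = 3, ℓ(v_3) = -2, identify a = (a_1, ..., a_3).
a = (3, 0, 1)

Write a = (a_1, ..., a_3) in the standard basis. For each basis vector v_i, ℓ(v_i) = <v_i, a> is a linear equation in the a_j's. Collect the n equations into a matrix system V a = ℓ, where row i of V is v_i (expressed in the standard basis). Since V is invertible (lower-triangular with 1s on the diagonal, up to permutation), solve by back-substitution:
  V =
[[1, 0, 0],
 [1, 1, 0],
 [-1, 1, 1]]
  V a = (3, 3, -2)
Solving gives a = (3, 0, 1).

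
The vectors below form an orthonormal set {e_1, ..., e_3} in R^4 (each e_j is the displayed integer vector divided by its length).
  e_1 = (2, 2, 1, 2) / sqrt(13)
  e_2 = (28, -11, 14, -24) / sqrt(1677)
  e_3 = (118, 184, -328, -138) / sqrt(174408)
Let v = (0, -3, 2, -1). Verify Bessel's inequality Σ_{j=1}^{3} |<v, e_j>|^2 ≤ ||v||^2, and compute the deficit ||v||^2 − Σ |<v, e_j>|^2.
Σ |<v, e_j>|^2 = 4611/338; ||v||^2 = 14; deficit = 121/338

Write each e_j = u_j / sqrt(<u_j, u_j>) where u_j is the displayed integer vector. Then <v, e_j> = <v, u_j> / sqrt(<u_j, u_j>), so |<v, e_j>|^2 = <v, u_j>^2 / <u_j, u_j>.
Coefficients: <v, e_1> = -6/sqrt(13), <v, e_2> = 85/sqrt(1677), <v, e_3> = -1070/sqrt(174408).
Square and sum: Σ |<v, e_j>|^2 = 4611/338.
Compute ||v||^2 = v·v = 14.
Deficit = 14 − 4611/338 = 121/338 ≥ 0, confirming Bessel's inequality. (The deficit equals ||v − Σ <v,e_j> e_j||^2, the squared distance from v to span{e_j}.)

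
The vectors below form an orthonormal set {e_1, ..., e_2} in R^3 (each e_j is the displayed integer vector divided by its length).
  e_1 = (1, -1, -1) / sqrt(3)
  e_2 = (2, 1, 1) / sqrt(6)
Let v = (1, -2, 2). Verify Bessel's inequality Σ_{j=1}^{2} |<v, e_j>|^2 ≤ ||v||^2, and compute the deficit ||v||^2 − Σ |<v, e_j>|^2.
Σ |<v, e_j>|^2 = 1; ||v||^2 = 9; deficit = 8

Write each e_j = u_j / sqrt(<u_j, u_j>) where u_j is the displayed integer vector. Then <v, e_j> = <v, u_j> / sqrt(<u_j, u_j>), so |<v, e_j>|^2 = <v, u_j>^2 / <u_j, u_j>.
Coefficients: <v, e_1> = 1/sqrt(3), <v, e_2> = 2/sqrt(6).
Square and sum: Σ |<v, e_j>|^2 = 1.
Compute ||v||^2 = v·v = 9.
Deficit = 9 − 1 = 8 ≥ 0, confirming Bessel's inequality. (The deficit equals ||v − Σ <v,e_j> e_j||^2, the squared distance from v to span{e_j}.)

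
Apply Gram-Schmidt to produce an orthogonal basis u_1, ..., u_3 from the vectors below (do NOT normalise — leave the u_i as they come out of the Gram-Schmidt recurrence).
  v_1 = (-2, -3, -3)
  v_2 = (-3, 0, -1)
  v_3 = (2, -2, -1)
Orthogonal basis:
  u_1 = (-2, -3, -3)
  u_2 = (-24/11, 27/22, 5/22)
  u_3 = (3/139, 7/139, -9/139)

Apply the Gram-Schmidt recurrence
  u_1 = v_1
  u_i = v_i − Σ_{j<i} ((v_i · u_j) / (u_j · u_j)) · u_j.

Step by step this gives:
  u_1 = (-2, -3, -3)
  u_2 = (-24/11, 27/22, 5/22)
  u_3 = (3/139, 7/139, -9/139)

Orthogonality check:
  u_2 · u_1 = 0 (should be 0)
  u_3 · u_1 = 0 (should be 0)
  u_3 · u_2 = 0 (should be 0)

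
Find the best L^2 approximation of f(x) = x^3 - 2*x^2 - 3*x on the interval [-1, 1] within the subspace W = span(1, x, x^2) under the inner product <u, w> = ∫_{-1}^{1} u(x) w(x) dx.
g(x) = -2*x^2 - 12*x/5

The best approximation g ∈ W is the orthogonal projection of f onto W. Writing g = a_0 + a_1 x + a_2 x^2, the coefficients solve the normal equations G · a = b where
  G_{ij} = <φ_i, φ_j> and b_i = <f, φ_i>, with φ_0 = 1, φ_1 = x, φ_2 = x^2.
G =
  [2, 0, 2/3]
  [0, 2/3, 0]
  [2/3, 0, 2/5],
b = (-4/3, -8/5, -4/5).
Solving gives a_0 = 0, a_1 = -12/5, a_2 = -2, so
  g(x) = -2*x^2 - 12*x/5.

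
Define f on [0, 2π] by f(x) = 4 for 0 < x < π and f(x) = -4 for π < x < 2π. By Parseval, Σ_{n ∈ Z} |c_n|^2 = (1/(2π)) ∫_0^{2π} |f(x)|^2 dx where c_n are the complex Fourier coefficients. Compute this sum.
Σ |c_n|^2 = 16

Parseval equates the L^2 energy of f (normalised by 1/(2π)) with the ℓ^2 sum of its Fourier coefficients: (1/(2π)) ∫_0^{2π} |f|^2 = Σ |c_n|^2.
Compute the left side: (1/(2π)) [∫_0^π 4^2 dx + ∫_π^{2π} (-4)^2 dx] = (1/(2π)) · (16π + 16π) = (16 + 16)/2 = 16.
So Σ_{n ∈ Z} |c_n|^2 = 16.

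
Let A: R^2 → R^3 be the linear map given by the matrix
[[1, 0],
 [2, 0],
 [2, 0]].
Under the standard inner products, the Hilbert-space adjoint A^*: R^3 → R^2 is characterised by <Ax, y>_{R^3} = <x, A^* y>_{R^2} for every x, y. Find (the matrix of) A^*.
A^* = A^T =
[[1, 2, 2],
 [0, 0, 0]]

For real matrices with standard dot products, the defining identity <Ax, y> = <x, A^* y> gives (Ax)^T y = x^T (A^*) y, i.e. x^T A^T y = x^T (A^*) y. Since this holds for all x, y, we must have A^* = A^T. Therefore
A^* =
[[1, 2, 2],
 [0, 0, 0]].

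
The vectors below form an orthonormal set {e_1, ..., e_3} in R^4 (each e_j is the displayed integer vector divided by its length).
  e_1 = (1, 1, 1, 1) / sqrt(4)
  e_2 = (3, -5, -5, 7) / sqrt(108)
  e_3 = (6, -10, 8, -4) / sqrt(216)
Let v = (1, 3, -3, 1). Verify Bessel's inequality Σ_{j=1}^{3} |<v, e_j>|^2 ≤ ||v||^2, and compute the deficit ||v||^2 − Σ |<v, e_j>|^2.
Σ |<v, e_j>|^2 = 130/9; ||v||^2 = 20; deficit = 50/9

Write each e_j = u_j / sqrt(<u_j, u_j>) where u_j is the displayed integer vector. Then <v, e_j> = <v, u_j> / sqrt(<u_j, u_j>), so |<v, e_j>|^2 = <v, u_j>^2 / <u_j, u_j>.
Coefficients: <v, e_1> = 2/sqrt(4), <v, e_2> = 10/sqrt(108), <v, e_3> = -52/sqrt(216).
Square and sum: Σ |<v, e_j>|^2 = 130/9.
Compute ||v||^2 = v·v = 20.
Deficit = 20 − 130/9 = 50/9 ≥ 0, confirming Bessel's inequality. (The deficit equals ||v − Σ <v,e_j> e_j||^2, the squared distance from v to span{e_j}.)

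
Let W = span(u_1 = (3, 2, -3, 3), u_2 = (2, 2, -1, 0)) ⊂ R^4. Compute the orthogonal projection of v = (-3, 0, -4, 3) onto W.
proj_W(v) = (-17/55, -84/55, -92/55, 201/55)

Set up U = [u_1 | ... | u_2] ∈ R^(4×2). The projector onto W = col(U) is P = U (U^T U)^(-1) U^T.
Compute U^T U =
  [31, 13]
  [13, 9],
and U^T v = (12, -2).
Solve U^T U · c = U^T v for the coefficients: c = (67/55, -109/55). The projection is proj_W(v) = U c.
Check: (v - proj_W(v)) · u_1 = 0  (should be 0).
Check: (v - proj_W(v)) · u_2 = 0  (should be 0).
Result: proj_W(v) = (-17/55, -84/55, -92/55, 201/55).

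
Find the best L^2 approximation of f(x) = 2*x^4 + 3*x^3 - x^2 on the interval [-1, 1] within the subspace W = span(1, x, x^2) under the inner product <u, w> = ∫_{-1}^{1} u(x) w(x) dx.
g(x) = 5*x^2/7 + 9*x/5 - 6/35

The best approximation g ∈ W is the orthogonal projection of f onto W. Writing g = a_0 + a_1 x + a_2 x^2, the coefficients solve the normal equations G · a = b where
  G_{ij} = <φ_i, φ_j> and b_i = <f, φ_i>, with φ_0 = 1, φ_1 = x, φ_2 = x^2.
G =
  [2, 0, 2/3]
  [0, 2/3, 0]
  [2/3, 0, 2/5],
b = (2/15, 6/5, 6/35).
Solving gives a_0 = -6/35, a_1 = 9/5, a_2 = 5/7, so
  g(x) = 5*x^2/7 + 9*x/5 - 6/35.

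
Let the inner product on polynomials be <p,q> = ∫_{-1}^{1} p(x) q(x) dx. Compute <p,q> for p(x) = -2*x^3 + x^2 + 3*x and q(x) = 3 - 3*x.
<p,q> = -8/5

Expand the product: p(x)·q(x) = 6*x^4 - 9*x^3 - 6*x^2 + 9*x.
∫_{-1}^{1} of each monomial x^k gives [2/(k+1) if k even, 0 if k odd]. Integrating term-by-term (or equivalently evaluating the antiderivative F(x) = 6*x^5/5 - 9*x^4/4 - 2*x^3 + 9*x^2/2 at the endpoints):
  F(1) − F(−1) = 29/20 − (61/20) = -8/5.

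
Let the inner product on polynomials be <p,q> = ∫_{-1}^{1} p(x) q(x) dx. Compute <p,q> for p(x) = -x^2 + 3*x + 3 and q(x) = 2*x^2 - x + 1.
<p,q> = 98/15

Expand the product: p(x)·q(x) = -2*x^4 + 7*x^3 + 2*x^2 + 3.
∫_{-1}^{1} of each monomial x^k gives [2/(k+1) if k even, 0 if k odd]. Integrating term-by-term (or equivalently evaluating the antiderivative F(x) = -2*x^5/5 + 7*x^4/4 + 2*x^3/3 + 3*x at the endpoints):
  F(1) − F(−1) = 301/60 − (-91/60) = 98/15.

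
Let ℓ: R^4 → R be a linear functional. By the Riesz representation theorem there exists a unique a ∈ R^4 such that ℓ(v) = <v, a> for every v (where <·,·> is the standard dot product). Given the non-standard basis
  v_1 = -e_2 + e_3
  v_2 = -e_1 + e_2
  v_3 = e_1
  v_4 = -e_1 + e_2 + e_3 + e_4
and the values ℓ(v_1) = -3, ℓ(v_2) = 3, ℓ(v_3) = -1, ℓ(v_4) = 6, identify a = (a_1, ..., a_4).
a = (-1, 2, -1, 4)

Write a = (a_1, ..., a_4) in the standard basis. For each basis vector v_i, ℓ(v_i) = <v_i, a> is a linear equation in the a_j's. Collect the n equations into a matrix system V a = ℓ, where row i of V is v_i (expressed in the standard basis). Since V is invertible (lower-triangular with 1s on the diagonal, up to permutation), solve by back-substitution:
  V =
[[0, -1, 1, 0],
 [-1, 1, 0, 0],
 [1, 0, 0, 0],
 [-1, 1, 1, 1]]
  V a = (-3, 3, -1, 6)
Solving gives a = (-1, 2, -1, 4).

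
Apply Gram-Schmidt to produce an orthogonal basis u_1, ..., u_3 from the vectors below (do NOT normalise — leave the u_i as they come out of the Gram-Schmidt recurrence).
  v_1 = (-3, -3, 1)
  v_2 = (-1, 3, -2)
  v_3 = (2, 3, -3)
Orthogonal basis:
  u_1 = (-3, -3, 1)
  u_2 = (-43/19, 33/19, -30/19)
  u_3 = (63/202, -147/202, -126/101)

Apply the Gram-Schmidt recurrence
  u_1 = v_1
  u_i = v_i − Σ_{j<i} ((v_i · u_j) / (u_j · u_j)) · u_j.

Step by step this gives:
  u_1 = (-3, -3, 1)
  u_2 = (-43/19, 33/19, -30/19)
  u_3 = (63/202, -147/202, -126/101)

Orthogonality check:
  u_2 · u_1 = 0 (should be 0)
  u_3 · u_1 = 0 (should be 0)
  u_3 · u_2 = 0 (should be 0)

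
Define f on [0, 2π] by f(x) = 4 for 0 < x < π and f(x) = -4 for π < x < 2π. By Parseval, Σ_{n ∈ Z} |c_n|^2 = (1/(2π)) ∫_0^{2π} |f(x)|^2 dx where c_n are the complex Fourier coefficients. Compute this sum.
Σ |c_n|^2 = 16

Parseval equates the L^2 energy of f (normalised by 1/(2π)) with the ℓ^2 sum of its Fourier coefficients: (1/(2π)) ∫_0^{2π} |f|^2 = Σ |c_n|^2.
Compute the left side: (1/(2π)) [∫_0^π 4^2 dx + ∫_π^{2π} (-4)^2 dx] = (1/(2π)) · (16π + 16π) = (16 + 16)/2 = 16.
So Σ_{n ∈ Z} |c_n|^2 = 16.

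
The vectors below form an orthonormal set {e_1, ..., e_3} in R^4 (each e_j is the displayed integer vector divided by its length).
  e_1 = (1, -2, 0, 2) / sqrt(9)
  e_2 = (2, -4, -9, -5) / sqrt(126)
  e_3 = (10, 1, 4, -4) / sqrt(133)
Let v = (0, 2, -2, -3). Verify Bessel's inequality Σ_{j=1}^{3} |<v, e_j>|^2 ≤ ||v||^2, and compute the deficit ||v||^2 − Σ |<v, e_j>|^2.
Σ |<v, e_j>|^2 = 621/38; ||v||^2 = 17; deficit = 25/38

Write each e_j = u_j / sqrt(<u_j, u_j>) where u_j is the displayed integer vector. Then <v, e_j> = <v, u_j> / sqrt(<u_j, u_j>), so |<v, e_j>|^2 = <v, u_j>^2 / <u_j, u_j>.
Coefficients: <v, e_1> = -10/sqrt(9), <v, e_2> = 25/sqrt(126), <v, e_3> = 6/sqrt(133).
Square and sum: Σ |<v, e_j>|^2 = 621/38.
Compute ||v||^2 = v·v = 17.
Deficit = 17 − 621/38 = 25/38 ≥ 0, confirming Bessel's inequality. (The deficit equals ||v − Σ <v,e_j> e_j||^2, the squared distance from v to span{e_j}.)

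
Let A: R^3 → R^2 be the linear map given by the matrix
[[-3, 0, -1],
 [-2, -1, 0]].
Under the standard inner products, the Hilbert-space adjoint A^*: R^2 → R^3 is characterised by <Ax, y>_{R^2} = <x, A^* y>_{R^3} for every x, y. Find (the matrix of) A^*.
A^* = A^T =
[[-3, -2],
 [0, -1],
 [-1, 0]]

For real matrices with standard dot products, the defining identity <Ax, y> = <x, A^* y> gives (Ax)^T y = x^T (A^*) y, i.e. x^T A^T y = x^T (A^*) y. Since this holds for all x, y, we must have A^* = A^T. Therefore
A^* =
[[-3, -2],
 [0, -1],
 [-1, 0]].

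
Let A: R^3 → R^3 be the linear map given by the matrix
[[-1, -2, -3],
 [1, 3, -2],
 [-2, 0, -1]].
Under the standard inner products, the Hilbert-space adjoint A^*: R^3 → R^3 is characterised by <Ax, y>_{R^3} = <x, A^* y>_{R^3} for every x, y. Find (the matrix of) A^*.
A^* = A^T =
[[-1, 1, -2],
 [-2, 3, 0],
 [-3, -2, -1]]

For real matrices with standard dot products, the defining identity <Ax, y> = <x, A^* y> gives (Ax)^T y = x^T (A^*) y, i.e. x^T A^T y = x^T (A^*) y. Since this holds for all x, y, we must have A^* = A^T. Therefore
A^* =
[[-1, 1, -2],
 [-2, 3, 0],
 [-3, -2, -1]].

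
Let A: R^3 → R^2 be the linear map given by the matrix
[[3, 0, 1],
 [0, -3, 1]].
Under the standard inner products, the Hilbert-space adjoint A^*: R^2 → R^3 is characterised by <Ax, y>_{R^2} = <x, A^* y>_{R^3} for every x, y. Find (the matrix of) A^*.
A^* = A^T =
[[3, 0],
 [0, -3],
 [1, 1]]

For real matrices with standard dot products, the defining identity <Ax, y> = <x, A^* y> gives (Ax)^T y = x^T (A^*) y, i.e. x^T A^T y = x^T (A^*) y. Since this holds for all x, y, we must have A^* = A^T. Therefore
A^* =
[[3, 0],
 [0, -3],
 [1, 1]].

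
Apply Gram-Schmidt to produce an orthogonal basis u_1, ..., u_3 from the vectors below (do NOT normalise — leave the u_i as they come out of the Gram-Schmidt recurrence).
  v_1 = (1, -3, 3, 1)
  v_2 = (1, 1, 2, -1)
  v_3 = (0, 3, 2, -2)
Orthogonal basis:
  u_1 = (1, -3, 3, 1)
  u_2 = (17/20, 29/20, 31/20, -23/20)
  u_3 = (-133/131, 12/131, 58/131, -5/131)

Apply the Gram-Schmidt recurrence
  u_1 = v_1
  u_i = v_i − Σ_{j<i} ((v_i · u_j) / (u_j · u_j)) · u_j.

Step by step this gives:
  u_1 = (1, -3, 3, 1)
  u_2 = (17/20, 29/20, 31/20, -23/20)
  u_3 = (-133/131, 12/131, 58/131, -5/131)

Orthogonality check:
  u_2 · u_1 = 0 (should be 0)
  u_3 · u_1 = 0 (should be 0)
  u_3 · u_2 = 0 (should be 0)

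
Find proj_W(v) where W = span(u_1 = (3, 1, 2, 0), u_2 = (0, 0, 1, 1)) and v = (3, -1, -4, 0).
proj_W(v) = (1, 1/3, -5/3, -7/3)

Set up U = [u_1 | ... | u_2] ∈ R^(4×2). The projector onto W = col(U) is P = U (U^T U)^(-1) U^T.
Compute U^T U =
  [14, 2]
  [2, 2],
and U^T v = (0, -4).
Solve U^T U · c = U^T v for the coefficients: c = (1/3, -7/3). The projection is proj_W(v) = U c.
Check: (v - proj_W(v)) · u_1 = 0  (should be 0).
Check: (v - proj_W(v)) · u_2 = 0  (should be 0).
Result: proj_W(v) = (1, 1/3, -5/3, -7/3).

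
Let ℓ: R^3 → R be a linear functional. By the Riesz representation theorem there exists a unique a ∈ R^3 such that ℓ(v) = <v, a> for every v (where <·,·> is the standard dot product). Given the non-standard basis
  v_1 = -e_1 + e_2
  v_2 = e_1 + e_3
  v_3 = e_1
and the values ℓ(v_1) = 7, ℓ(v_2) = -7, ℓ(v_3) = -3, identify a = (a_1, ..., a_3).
a = (-3, 4, -4)

Write a = (a_1, ..., a_3) in the standard basis. For each basis vector v_i, ℓ(v_i) = <v_i, a> is a linear equation in the a_j's. Collect the n equations into a matrix system V a = ℓ, where row i of V is v_i (expressed in the standard basis). Since V is invertible (lower-triangular with 1s on the diagonal, up to permutation), solve by back-substitution:
  V =
[[-1, 1, 0],
 [1, 0, 1],
 [1, 0, 0]]
  V a = (7, -7, -3)
Solving gives a = (-3, 4, -4).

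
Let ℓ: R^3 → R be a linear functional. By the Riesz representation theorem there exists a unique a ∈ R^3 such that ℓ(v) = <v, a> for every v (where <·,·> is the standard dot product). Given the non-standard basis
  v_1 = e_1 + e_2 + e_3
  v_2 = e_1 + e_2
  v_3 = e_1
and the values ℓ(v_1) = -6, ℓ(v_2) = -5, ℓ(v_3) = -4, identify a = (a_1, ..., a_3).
a = (-4, -1, -1)

Write a = (a_1, ..., a_3) in the standard basis. For each basis vector v_i, ℓ(v_i) = <v_i, a> is a linear equation in the a_j's. Collect the n equations into a matrix system V a = ℓ, where row i of V is v_i (expressed in the standard basis). Since V is invertible (lower-triangular with 1s on the diagonal, up to permutation), solve by back-substitution:
  V =
[[1, 1, 1],
 [1, 1, 0],
 [1, 0, 0]]
  V a = (-6, -5, -4)
Solving gives a = (-4, -1, -1).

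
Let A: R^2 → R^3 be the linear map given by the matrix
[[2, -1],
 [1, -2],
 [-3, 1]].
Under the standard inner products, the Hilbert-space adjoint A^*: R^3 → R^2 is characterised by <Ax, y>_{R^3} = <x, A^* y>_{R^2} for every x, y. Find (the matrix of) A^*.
A^* = A^T =
[[2, 1, -3],
 [-1, -2, 1]]

For real matrices with standard dot products, the defining identity <Ax, y> = <x, A^* y> gives (Ax)^T y = x^T (A^*) y, i.e. x^T A^T y = x^T (A^*) y. Since this holds for all x, y, we must have A^* = A^T. Therefore
A^* =
[[2, 1, -3],
 [-1, -2, 1]].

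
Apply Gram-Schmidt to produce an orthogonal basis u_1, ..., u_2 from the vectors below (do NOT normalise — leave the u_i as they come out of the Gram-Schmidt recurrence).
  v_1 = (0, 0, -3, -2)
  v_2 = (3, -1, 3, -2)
Orthogonal basis:
  u_1 = (0, 0, -3, -2)
  u_2 = (3, -1, 24/13, -36/13)

Apply the Gram-Schmidt recurrence
  u_1 = v_1
  u_i = v_i − Σ_{j<i} ((v_i · u_j) / (u_j · u_j)) · u_j.

Step by step this gives:
  u_1 = (0, 0, -3, -2)
  u_2 = (3, -1, 24/13, -36/13)

Orthogonality check:
  u_2 · u_1 = 0 (should be 0)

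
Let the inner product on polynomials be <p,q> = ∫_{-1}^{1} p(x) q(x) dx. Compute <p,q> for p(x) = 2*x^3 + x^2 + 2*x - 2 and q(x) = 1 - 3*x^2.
<p,q> = -8/15

Expand the product: p(x)·q(x) = -6*x^5 - 3*x^4 - 4*x^3 + 7*x^2 + 2*x - 2.
∫_{-1}^{1} of each monomial x^k gives [2/(k+1) if k even, 0 if k odd]. Integrating term-by-term (or equivalently evaluating the antiderivative F(x) = -x^6 - 3*x^5/5 - x^4 + 7*x^3/3 + x^2 - 2*x at the endpoints):
  F(1) − F(−1) = -19/15 − (-11/15) = -8/15.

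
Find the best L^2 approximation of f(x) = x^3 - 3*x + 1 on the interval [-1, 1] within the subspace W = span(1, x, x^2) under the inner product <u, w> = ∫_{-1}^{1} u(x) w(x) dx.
g(x) = 1 - 12*x/5

The best approximation g ∈ W is the orthogonal projection of f onto W. Writing g = a_0 + a_1 x + a_2 x^2, the coefficients solve the normal equations G · a = b where
  G_{ij} = <φ_i, φ_j> and b_i = <f, φ_i>, with φ_0 = 1, φ_1 = x, φ_2 = x^2.
G =
  [2, 0, 2/3]
  [0, 2/3, 0]
  [2/3, 0, 2/5],
b = (2, -8/5, 2/3).
Solving gives a_0 = 1, a_1 = -12/5, a_2 = 0, so
  g(x) = 1 - 12*x/5.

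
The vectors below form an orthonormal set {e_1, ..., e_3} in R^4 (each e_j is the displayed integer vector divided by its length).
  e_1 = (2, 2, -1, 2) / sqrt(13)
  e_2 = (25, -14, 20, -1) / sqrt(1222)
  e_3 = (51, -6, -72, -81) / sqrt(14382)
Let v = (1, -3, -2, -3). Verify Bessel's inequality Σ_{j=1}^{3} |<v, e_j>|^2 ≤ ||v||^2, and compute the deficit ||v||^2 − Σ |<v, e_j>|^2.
Σ |<v, e_j>|^2 = 342/17; ||v||^2 = 23; deficit = 49/17

Write each e_j = u_j / sqrt(<u_j, u_j>) where u_j is the displayed integer vector. Then <v, e_j> = <v, u_j> / sqrt(<u_j, u_j>), so |<v, e_j>|^2 = <v, u_j>^2 / <u_j, u_j>.
Coefficients: <v, e_1> = -8/sqrt(13), <v, e_2> = 30/sqrt(1222), <v, e_3> = 456/sqrt(14382).
Square and sum: Σ |<v, e_j>|^2 = 342/17.
Compute ||v||^2 = v·v = 23.
Deficit = 23 − 342/17 = 49/17 ≥ 0, confirming Bessel's inequality. (The deficit equals ||v − Σ <v,e_j> e_j||^2, the squared distance from v to span{e_j}.)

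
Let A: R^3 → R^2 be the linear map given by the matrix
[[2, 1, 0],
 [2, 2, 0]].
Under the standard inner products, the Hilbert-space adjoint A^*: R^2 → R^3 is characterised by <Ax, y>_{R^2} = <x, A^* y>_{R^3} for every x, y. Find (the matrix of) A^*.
A^* = A^T =
[[2, 2],
 [1, 2],
 [0, 0]]

For real matrices with standard dot products, the defining identity <Ax, y> = <x, A^* y> gives (Ax)^T y = x^T (A^*) y, i.e. x^T A^T y = x^T (A^*) y. Since this holds for all x, y, we must have A^* = A^T. Therefore
A^* =
[[2, 2],
 [1, 2],
 [0, 0]].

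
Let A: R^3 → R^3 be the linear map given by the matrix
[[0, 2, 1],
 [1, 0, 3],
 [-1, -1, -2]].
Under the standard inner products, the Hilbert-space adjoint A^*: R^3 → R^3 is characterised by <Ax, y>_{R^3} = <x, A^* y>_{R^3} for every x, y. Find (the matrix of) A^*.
A^* = A^T =
[[0, 1, -1],
 [2, 0, -1],
 [1, 3, -2]]

For real matrices with standard dot products, the defining identity <Ax, y> = <x, A^* y> gives (Ax)^T y = x^T (A^*) y, i.e. x^T A^T y = x^T (A^*) y. Since this holds for all x, y, we must have A^* = A^T. Therefore
A^* =
[[0, 1, -1],
 [2, 0, -1],
 [1, 3, -2]].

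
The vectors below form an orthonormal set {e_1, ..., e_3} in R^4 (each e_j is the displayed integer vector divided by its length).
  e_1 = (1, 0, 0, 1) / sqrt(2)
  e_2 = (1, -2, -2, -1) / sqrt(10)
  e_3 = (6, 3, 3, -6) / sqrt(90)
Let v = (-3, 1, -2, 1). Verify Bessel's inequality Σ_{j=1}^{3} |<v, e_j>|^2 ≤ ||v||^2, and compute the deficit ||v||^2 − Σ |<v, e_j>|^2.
Σ |<v, e_j>|^2 = 21/2; ||v||^2 = 15; deficit = 9/2

Write each e_j = u_j / sqrt(<u_j, u_j>) where u_j is the displayed integer vector. Then <v, e_j> = <v, u_j> / sqrt(<u_j, u_j>), so |<v, e_j>|^2 = <v, u_j>^2 / <u_j, u_j>.
Coefficients: <v, e_1> = -2/sqrt(2), <v, e_2> = -2/sqrt(10), <v, e_3> = -27/sqrt(90).
Square and sum: Σ |<v, e_j>|^2 = 21/2.
Compute ||v||^2 = v·v = 15.
Deficit = 15 − 21/2 = 9/2 ≥ 0, confirming Bessel's inequality. (The deficit equals ||v − Σ <v,e_j> e_j||^2, the squared distance from v to span{e_j}.)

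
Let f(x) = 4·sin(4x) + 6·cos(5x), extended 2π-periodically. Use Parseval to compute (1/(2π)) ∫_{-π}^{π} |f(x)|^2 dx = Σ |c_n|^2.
Σ |c_n|^2 = 26

Expand |f|^2 and use orthogonality of {sin(nx), cos(mx)} on [-π, π]:
  ∫_{-π}^{π} sin(nx)^2 dx = π, ∫ cos(mx)^2 dx = π, and cross terms integrate to 0.
So ∫_{-π}^{π} f(x)^2 dx = 4^2 · π + 6^2 · π = (16 + 36)π.
Divide by 2π: (16 + 36)/2 = 26.
By Parseval, this equals Σ |c_n|^2.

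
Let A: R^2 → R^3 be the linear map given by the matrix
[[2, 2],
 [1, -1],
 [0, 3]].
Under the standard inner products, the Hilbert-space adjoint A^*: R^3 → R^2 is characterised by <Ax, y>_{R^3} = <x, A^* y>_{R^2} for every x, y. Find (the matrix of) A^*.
A^* = A^T =
[[2, 1, 0],
 [2, -1, 3]]

For real matrices with standard dot products, the defining identity <Ax, y> = <x, A^* y> gives (Ax)^T y = x^T (A^*) y, i.e. x^T A^T y = x^T (A^*) y. Since this holds for all x, y, we must have A^* = A^T. Therefore
A^* =
[[2, 1, 0],
 [2, -1, 3]].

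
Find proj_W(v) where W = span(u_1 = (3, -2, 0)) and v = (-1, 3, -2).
proj_W(v) = (-27/13, 18/13, 0)

Set up U = [u_1 | ... | u_1] ∈ R^(3×1). The projector onto W = col(U) is P = U (U^T U)^(-1) U^T.
Compute U^T U =
  [13],
and U^T v = (-9).
Solve U^T U · c = U^T v for the coefficients: c = (-9/13). The projection is proj_W(v) = U c.
Check: (v - proj_W(v)) · u_1 = 0  (should be 0).
Result: proj_W(v) = (-27/13, 18/13, 0).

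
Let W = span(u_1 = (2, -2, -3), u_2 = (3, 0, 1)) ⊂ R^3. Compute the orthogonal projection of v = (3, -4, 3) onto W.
proj_W(v) = (85/23, -4/23, 21/23)

Set up U = [u_1 | ... | u_2] ∈ R^(3×2). The projector onto W = col(U) is P = U (U^T U)^(-1) U^T.
Compute U^T U =
  [17, 3]
  [3, 10],
and U^T v = (5, 12).
Solve U^T U · c = U^T v for the coefficients: c = (2/23, 27/23). The projection is proj_W(v) = U c.
Check: (v - proj_W(v)) · u_1 = 0  (should be 0).
Check: (v - proj_W(v)) · u_2 = 0  (should be 0).
Result: proj_W(v) = (85/23, -4/23, 21/23).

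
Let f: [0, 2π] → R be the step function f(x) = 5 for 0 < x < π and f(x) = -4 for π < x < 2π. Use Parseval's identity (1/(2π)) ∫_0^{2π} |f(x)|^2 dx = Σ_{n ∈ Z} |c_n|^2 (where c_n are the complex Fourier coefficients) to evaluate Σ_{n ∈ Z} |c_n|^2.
Σ |c_n|^2 = 41/2

Parseval equates the L^2 energy of f (normalised by 1/(2π)) with the ℓ^2 sum of its Fourier coefficients: (1/(2π)) ∫_0^{2π} |f|^2 = Σ |c_n|^2.
Compute the left side: (1/(2π)) [∫_0^π 5^2 dx + ∫_π^{2π} (-4)^2 dx] = (1/(2π)) · (25π + 16π) = (25 + 16)/2 = 41/2.
So Σ_{n ∈ Z} |c_n|^2 = 41/2.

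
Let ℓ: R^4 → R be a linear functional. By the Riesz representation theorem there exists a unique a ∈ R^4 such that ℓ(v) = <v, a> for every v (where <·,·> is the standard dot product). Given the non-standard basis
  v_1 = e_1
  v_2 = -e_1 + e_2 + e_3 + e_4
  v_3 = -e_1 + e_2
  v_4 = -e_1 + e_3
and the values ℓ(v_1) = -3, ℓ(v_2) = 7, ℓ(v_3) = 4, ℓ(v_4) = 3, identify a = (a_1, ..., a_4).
a = (-3, 1, 0, 3)

Write a = (a_1, ..., a_4) in the standard basis. For each basis vector v_i, ℓ(v_i) = <v_i, a> is a linear equation in the a_j's. Collect the n equations into a matrix system V a = ℓ, where row i of V is v_i (expressed in the standard basis). Since V is invertible (lower-triangular with 1s on the diagonal, up to permutation), solve by back-substitution:
  V =
[[1, 0, 0, 0],
 [-1, 1, 1, 1],
 [-1, 1, 0, 0],
 [-1, 0, 1, 0]]
  V a = (-3, 7, 4, 3)
Solving gives a = (-3, 1, 0, 3).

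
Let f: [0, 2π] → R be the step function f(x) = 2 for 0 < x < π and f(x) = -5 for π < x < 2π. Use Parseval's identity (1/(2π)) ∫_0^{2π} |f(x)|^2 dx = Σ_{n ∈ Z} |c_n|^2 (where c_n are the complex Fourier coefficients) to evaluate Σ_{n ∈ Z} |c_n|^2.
Σ |c_n|^2 = 29/2

Parseval equates the L^2 energy of f (normalised by 1/(2π)) with the ℓ^2 sum of its Fourier coefficients: (1/(2π)) ∫_0^{2π} |f|^2 = Σ |c_n|^2.
Compute the left side: (1/(2π)) [∫_0^π 2^2 dx + ∫_π^{2π} (-5)^2 dx] = (1/(2π)) · (4π + 25π) = (4 + 25)/2 = 29/2.
So Σ_{n ∈ Z} |c_n|^2 = 29/2.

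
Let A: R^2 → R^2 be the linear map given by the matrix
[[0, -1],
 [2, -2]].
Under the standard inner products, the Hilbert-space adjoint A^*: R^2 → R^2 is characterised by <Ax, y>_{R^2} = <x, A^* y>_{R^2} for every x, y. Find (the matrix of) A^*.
A^* = A^T =
[[0, 2],
 [-1, -2]]

For real matrices with standard dot products, the defining identity <Ax, y> = <x, A^* y> gives (Ax)^T y = x^T (A^*) y, i.e. x^T A^T y = x^T (A^*) y. Since this holds for all x, y, we must have A^* = A^T. Therefore
A^* =
[[0, 2],
 [-1, -2]].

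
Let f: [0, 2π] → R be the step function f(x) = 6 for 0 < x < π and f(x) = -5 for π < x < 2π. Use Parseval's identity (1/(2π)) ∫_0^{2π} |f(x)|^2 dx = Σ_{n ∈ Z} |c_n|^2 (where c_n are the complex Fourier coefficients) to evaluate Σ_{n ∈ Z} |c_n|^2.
Σ |c_n|^2 = 61/2

Parseval equates the L^2 energy of f (normalised by 1/(2π)) with the ℓ^2 sum of its Fourier coefficients: (1/(2π)) ∫_0^{2π} |f|^2 = Σ |c_n|^2.
Compute the left side: (1/(2π)) [∫_0^π 6^2 dx + ∫_π^{2π} (-5)^2 dx] = (1/(2π)) · (36π + 25π) = (36 + 25)/2 = 61/2.
So Σ_{n ∈ Z} |c_n|^2 = 61/2.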